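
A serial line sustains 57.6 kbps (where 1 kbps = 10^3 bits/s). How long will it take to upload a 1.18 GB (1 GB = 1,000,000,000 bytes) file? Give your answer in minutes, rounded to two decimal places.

1.18 GB = 1,180,000,000 bytes = 9,440,000,000 bits
57.6 kbps = 57,600 bits/s
time = 9,440,000,000 / 57,600 = 163,888.889 s
163,888.889 s / 60 = 2,731.48 minutes

2,731.48 minutes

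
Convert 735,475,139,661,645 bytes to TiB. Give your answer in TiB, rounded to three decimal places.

735,475,139,661,645 bytes given.
1 TiB = 1,099,511,627,776 bytes
735,475,139,661,645 / 1,099,511,627,776 = 668.911 TiB

668.911 TiB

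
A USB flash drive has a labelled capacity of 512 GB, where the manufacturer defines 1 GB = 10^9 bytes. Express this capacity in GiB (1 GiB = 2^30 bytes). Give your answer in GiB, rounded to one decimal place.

512 GB = 512 × 10^9 bytes = 512,000,000,000 bytes
1 GiB = 2^30 bytes = 1,073,741,824 bytes
512,000,000,000 / 1,073,741,824 = 476.8 GiB

476.8 GiB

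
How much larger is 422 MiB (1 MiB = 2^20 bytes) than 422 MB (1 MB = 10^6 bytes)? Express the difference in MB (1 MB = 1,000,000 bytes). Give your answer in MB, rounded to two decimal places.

422 MiB = 422 × 1,048,576 = 442,499,072 bytes
422 MB = 422 × 1,000,000 = 422,000,000 bytes
difference = 20,499,072 bytes
20,499,072 / 1,000,000 = 20.50 MB

20.50 MB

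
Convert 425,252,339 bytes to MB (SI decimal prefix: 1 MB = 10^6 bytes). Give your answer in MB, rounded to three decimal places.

425.252 MB

425,252,339 bytes given.
1 MB = 1,000,000 bytes
425,252,339 / 1,000,000 = 425.252 MB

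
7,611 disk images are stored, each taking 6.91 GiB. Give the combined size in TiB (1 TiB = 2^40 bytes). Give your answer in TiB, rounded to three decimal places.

51.359 TiB

Total = 7,611 × 6.91 GiB = 52592.01 GiB
= 52592.01 × 1,073,741,824 bytes = 56,470,240,745,226.24 bytes
1 TiB = 1,099,511,627,776 bytes
56,470,240,745,226.24 / 1,099,511,627,776 = 51.359 TiB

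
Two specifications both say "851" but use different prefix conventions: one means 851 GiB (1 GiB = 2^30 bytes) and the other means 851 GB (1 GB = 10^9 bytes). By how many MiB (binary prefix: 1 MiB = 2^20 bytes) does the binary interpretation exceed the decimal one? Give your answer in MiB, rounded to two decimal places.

59,847.16 MiB

851 GiB = 851 × 1,073,741,824 = 913,754,292,224 bytes
851 GB = 851 × 1,000,000,000 = 851,000,000,000 bytes
difference = 62,754,292,224 bytes
62,754,292,224 / 1,048,576 = 59,847.16 MiB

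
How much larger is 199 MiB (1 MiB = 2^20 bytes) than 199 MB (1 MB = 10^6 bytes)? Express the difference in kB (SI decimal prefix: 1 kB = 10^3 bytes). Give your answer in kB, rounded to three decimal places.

9,666.624 kB

199 MiB = 199 × 1,048,576 = 208,666,624 bytes
199 MB = 199 × 1,000,000 = 199,000,000 bytes
difference = 9,666,624 bytes
9,666,624 / 1,000 = 9,666.624 kB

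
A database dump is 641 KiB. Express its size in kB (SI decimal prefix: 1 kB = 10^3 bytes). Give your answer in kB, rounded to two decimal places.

641 KiB = 641 × 2^10 bytes = 656,384 bytes
1 kB = 10^3 bytes = 1,000 bytes
656,384 / 1,000 = 656.38 kB

656.38 kB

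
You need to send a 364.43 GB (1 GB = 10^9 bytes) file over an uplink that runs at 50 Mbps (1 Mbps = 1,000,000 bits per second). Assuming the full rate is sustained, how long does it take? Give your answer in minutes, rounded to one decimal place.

971.8 minutes

364.43 GB = 364,430,000,000 bytes = 2,915,440,000,000 bits
50 Mbps = 50,000,000 bits/s
time = 2,915,440,000,000 / 50,000,000 = 58,308.80 s
58,308.80 s / 60 = 971.8 minutes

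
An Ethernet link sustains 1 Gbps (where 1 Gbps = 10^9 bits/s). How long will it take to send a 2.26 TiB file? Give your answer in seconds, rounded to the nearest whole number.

19,879 seconds

2.26 TiB = 2,484,896,278,773.76 bytes = 19,879,170,230,190.08 bits
1 Gbps = 1,000,000,000 bits/s
time = 19,879,170,230,190.08 / 1,000,000,000 = 19,879 s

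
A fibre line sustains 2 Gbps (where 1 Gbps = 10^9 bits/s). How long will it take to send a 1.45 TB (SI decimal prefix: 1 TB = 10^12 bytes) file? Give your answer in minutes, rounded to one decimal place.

1.45 TB = 1,450,000,000,000 bytes = 11,600,000,000,000 bits
2 Gbps = 2,000,000,000 bits/s
time = 11,600,000,000,000 / 2,000,000,000 = 5,800.00 s
5,800.00 s / 60 = 96.7 minutes

96.7 minutes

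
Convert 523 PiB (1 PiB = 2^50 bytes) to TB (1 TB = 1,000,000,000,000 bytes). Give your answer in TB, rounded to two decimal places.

523 PiB × 1,125,899,906,842,624 bytes/PiB = 588,845,651,278,692,352 bytes
1 TB = 1,000,000,000,000 bytes
588,845,651,278,692,352 / 1,000,000,000,000 = 588,845.65 TB

588,845.65 TB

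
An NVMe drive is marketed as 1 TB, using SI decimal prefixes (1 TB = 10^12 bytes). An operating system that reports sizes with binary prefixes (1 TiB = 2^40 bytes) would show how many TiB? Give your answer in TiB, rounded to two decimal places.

0.91 TiB

1 TB = 1 × 10^12 bytes = 1,000,000,000,000 bytes
1 TiB = 1,099,511,627,776 bytes
1,000,000,000,000 / 1,099,511,627,776 = 0.91 TiB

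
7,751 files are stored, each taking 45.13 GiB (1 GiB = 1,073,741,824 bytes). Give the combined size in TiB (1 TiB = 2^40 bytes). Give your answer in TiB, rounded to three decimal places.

Total = 7,751 × 45.13 GiB = 349802.63 GiB
= 349802.63 × 1,073,741,824 bytes = 375,597,713,976,197.12 bytes
1 TiB = 1,099,511,627,776 bytes
375,597,713,976,197.12 / 1,099,511,627,776 = 341.604 TiB

341.604 TiB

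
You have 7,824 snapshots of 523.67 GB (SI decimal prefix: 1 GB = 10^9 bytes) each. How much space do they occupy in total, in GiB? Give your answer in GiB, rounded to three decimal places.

Total = 7,824 × 523.67 GB = 4097194.08 GB
= 4097194.08 × 1,000,000,000 bytes = 4,097,194,080,000,000 bytes
1 GiB = 1,073,741,824 bytes
4,097,194,080,000,000 / 1,073,741,824 = 3,815,809.339 GiB

3,815,809.339 GiB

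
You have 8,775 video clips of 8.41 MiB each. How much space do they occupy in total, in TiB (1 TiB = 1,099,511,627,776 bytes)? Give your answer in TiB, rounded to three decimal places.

0.070 TiB

Total = 8,775 × 8.41 MiB = 73797.75 MiB
= 73797.75 × 1,048,576 bytes = 77,382,549,504 bytes
1 TiB = 1,099,511,627,776 bytes
77,382,549,504 / 1,099,511,627,776 = 0.070 TiB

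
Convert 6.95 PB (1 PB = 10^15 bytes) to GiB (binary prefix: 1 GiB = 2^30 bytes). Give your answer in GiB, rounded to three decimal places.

6.95 PB = 6.95 × 10^15 bytes = 6,950,000,000,000,000 bytes
1 GiB = 1,073,741,824 bytes
6,950,000,000,000,000 / 1,073,741,824 = 6,472,691.894 GiB

6,472,691.894 GiB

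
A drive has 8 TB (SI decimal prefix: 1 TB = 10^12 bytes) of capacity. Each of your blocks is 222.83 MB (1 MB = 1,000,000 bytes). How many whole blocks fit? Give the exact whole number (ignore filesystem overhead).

35,901

Capacity: 8 TB = 8,000,000,000,000 bytes
Per item: 222.83 MB = 222,830,000 bytes
⌊8,000,000,000,000 / 222,830,000⌋ = 35,901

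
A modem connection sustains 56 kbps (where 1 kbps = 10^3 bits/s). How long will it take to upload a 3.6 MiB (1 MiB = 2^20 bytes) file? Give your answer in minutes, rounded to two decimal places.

8.99 minutes

3.6 MiB = 3,774,873.6 bytes = 30,198,988.8 bits
56 kbps = 56,000 bits/s
time = 30,198,988.8 / 56,000 = 539.268 s
539.268 s / 60 = 8.99 minutes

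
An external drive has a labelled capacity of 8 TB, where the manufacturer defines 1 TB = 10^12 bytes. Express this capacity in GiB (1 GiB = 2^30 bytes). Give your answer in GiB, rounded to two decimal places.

7,450.58 GiB

8 TB = 8 × 10^12 bytes = 8,000,000,000,000 bytes
1 GiB = 1,073,741,824 bytes
8,000,000,000,000 / 1,073,741,824 = 7,450.58 GiB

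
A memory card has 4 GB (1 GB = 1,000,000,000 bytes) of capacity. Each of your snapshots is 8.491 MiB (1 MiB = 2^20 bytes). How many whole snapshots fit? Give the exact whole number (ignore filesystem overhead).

449

Capacity: 4 GB = 4,000,000,000 bytes
Per item: 8.491 MiB = 8,903,458.816 bytes
⌊4,000,000,000 / 8,903,458.816⌋ = 449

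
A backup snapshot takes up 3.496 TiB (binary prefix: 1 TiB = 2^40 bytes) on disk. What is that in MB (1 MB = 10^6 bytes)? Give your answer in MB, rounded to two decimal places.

3,843,892.65 MB

3.496 TiB = 3.496 × 2^40 bytes = 3,843,892,650,704.896 bytes
1 MB = 10^6 bytes = 1,000,000 bytes
3,843,892,650,704.896 / 1,000,000 = 3,843,892.65 MB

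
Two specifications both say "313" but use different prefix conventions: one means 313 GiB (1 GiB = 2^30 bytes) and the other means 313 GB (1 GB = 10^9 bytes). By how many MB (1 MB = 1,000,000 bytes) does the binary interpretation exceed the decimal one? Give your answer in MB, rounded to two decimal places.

313 GiB = 313 × 1,073,741,824 = 336,081,190,912 bytes
313 GB = 313 × 1,000,000,000 = 313,000,000,000 bytes
difference = 23,081,190,912 bytes
23,081,190,912 / 1,000,000 = 23,081.19 MB

23,081.19 MB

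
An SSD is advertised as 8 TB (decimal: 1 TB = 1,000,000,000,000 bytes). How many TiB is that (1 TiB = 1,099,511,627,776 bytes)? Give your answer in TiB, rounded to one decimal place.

7.3 TiB

8 TB = 8 × 10^12 bytes = 8,000,000,000,000 bytes
1 TiB = 2^40 bytes = 1,099,511,627,776 bytes
8,000,000,000,000 / 1,099,511,627,776 = 7.3 TiB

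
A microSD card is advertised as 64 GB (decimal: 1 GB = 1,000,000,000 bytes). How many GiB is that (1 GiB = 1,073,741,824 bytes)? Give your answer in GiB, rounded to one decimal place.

59.6 GiB

64 GB × 1,000,000,000 bytes/GB = 64,000,000,000 bytes
1 GiB = 2^30 bytes = 1,073,741,824 bytes
64,000,000,000 / 1,073,741,824 = 59.6 GiB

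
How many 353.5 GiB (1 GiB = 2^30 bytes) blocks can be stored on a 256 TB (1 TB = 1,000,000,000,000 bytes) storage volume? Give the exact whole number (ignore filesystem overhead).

674

Capacity: 256 TB = 256,000,000,000,000 bytes
Per item: 353.5 GiB = 379,567,734,784 bytes
⌊256,000,000,000,000 / 379,567,734,784⌋ = 674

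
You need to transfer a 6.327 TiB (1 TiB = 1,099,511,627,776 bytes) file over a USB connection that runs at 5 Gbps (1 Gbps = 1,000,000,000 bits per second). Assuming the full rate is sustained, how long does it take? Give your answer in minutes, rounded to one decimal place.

6.327 TiB = 6,956,610,068,938.752 bytes = 55,652,880,551,510.016 bits
5 Gbps = 5,000,000,000 bits/s
time = 55,652,880,551,510.016 / 5,000,000,000 = 11,130.58 s
11,130.58 s / 60 = 185.5 minutes

185.5 minutes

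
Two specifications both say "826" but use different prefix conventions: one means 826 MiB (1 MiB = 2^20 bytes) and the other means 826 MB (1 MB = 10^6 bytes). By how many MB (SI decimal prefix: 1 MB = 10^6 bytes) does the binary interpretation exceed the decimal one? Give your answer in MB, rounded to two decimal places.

826 MiB = 826 × 1,048,576 = 866,123,776 bytes
826 MB = 826 × 1,000,000 = 826,000,000 bytes
difference = 40,123,776 bytes
40,123,776 / 1,000,000 = 40.12 MB

40.12 MB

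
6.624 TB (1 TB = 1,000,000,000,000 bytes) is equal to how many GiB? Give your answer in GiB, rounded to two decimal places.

6.624 TB × 1,000,000,000,000 bytes/TB = 6,624,000,000,000 bytes
1 GiB = 1,073,741,824 bytes
6,624,000,000,000 / 1,073,741,824 = 6,169.08 GiB

6,169.08 GiB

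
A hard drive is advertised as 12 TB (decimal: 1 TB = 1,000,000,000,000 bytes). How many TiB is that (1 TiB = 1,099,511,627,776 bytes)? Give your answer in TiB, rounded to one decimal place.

12 TB = 12 × 10^12 bytes = 12,000,000,000,000 bytes
1 TiB = 2^40 bytes = 1,099,511,627,776 bytes
12,000,000,000,000 / 1,099,511,627,776 = 10.9 TiB

10.9 TiB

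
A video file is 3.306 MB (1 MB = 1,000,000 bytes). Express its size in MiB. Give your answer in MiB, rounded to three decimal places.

3.306 MB × 1,000,000 bytes/MB = 3,306,000 bytes
1 MiB = 2^20 bytes = 1,048,576 bytes
3,306,000 / 1,048,576 = 3.153 MiB

3.153 MiB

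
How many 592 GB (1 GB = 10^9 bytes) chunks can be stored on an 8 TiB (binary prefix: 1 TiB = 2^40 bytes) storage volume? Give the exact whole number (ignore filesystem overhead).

Capacity: 8 TiB = 8,796,093,022,208 bytes
Per item: 592 GB = 592,000,000,000 bytes
⌊8,796,093,022,208 / 592,000,000,000⌋ = 14

14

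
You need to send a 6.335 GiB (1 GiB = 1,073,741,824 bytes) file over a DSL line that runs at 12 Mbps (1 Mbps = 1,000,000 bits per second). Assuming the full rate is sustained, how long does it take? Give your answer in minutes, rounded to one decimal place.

75.6 minutes

6.335 GiB = 6,802,154,455.04 bytes = 54,417,235,640.32 bits
12 Mbps = 12,000,000 bits/s
time = 54,417,235,640.32 / 12,000,000 = 4,534.77 s
4,534.77 s / 60 = 75.6 minutes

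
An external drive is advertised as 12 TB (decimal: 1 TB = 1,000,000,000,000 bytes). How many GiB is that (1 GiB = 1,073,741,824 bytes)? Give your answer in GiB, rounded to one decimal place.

12 TB = 12 × 10^12 bytes = 12,000,000,000,000 bytes
1 GiB = 2^30 bytes = 1,073,741,824 bytes
12,000,000,000,000 / 1,073,741,824 = 11,175.9 GiB

11,175.9 GiB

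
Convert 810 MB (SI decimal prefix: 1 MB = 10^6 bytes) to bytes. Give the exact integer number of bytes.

810,000,000 bytes

810 × 1,000,000 = 810,000,000 bytes  (1 MB = 10^6 bytes)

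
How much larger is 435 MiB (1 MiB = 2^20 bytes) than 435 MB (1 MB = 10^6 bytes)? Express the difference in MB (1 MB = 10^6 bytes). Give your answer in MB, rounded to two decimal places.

435 MiB = 435 × 1,048,576 = 456,130,560 bytes
435 MB = 435 × 1,000,000 = 435,000,000 bytes
difference = 21,130,560 bytes
21,130,560 / 1,000,000 = 21.13 MB

21.13 MB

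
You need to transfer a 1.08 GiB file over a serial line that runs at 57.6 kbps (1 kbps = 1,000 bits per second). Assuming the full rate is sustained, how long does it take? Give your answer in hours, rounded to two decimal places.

1.08 GiB = 1,159,641,169.92 bytes = 9,277,129,359.36 bits
57.6 kbps = 57,600 bits/s
time = 9,277,129,359.36 / 57,600 = 161,061.2736 s
161,061.2736 s / 3600 = 44.74 hours

44.74 hours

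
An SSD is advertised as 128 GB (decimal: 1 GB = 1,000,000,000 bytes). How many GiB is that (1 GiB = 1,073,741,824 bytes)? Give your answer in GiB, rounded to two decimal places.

119.21 GiB

128 GB = 128 × 10^9 bytes = 128,000,000,000 bytes
1 GiB = 2^30 bytes = 1,073,741,824 bytes
128,000,000,000 / 1,073,741,824 = 119.21 GiB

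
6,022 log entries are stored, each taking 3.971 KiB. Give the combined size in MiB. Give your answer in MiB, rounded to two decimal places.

Total = 6,022 × 3.971 KiB = 23913.362 KiB
= 23913.362 × 1,024 bytes = 24,487,282.688 bytes
1 MiB = 1,048,576 bytes
24,487,282.688 / 1,048,576 = 23.35 MiB

23.35 MiB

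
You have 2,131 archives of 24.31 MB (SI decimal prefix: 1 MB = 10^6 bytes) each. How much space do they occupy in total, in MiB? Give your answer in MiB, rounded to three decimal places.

49,404.726 MiB

Total = 2,131 × 24.31 MB = 51804.61 MB
= 51804.61 × 1,000,000 bytes = 51,804,610,000 bytes
1 MiB = 1,048,576 bytes
51,804,610,000 / 1,048,576 = 49,404.726 MiB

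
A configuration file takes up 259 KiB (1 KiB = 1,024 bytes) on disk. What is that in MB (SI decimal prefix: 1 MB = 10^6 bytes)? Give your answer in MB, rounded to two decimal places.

0.27 MB

259 KiB × 1,024 bytes/KiB = 265,216 bytes
1 MB = 10^6 bytes = 1,000,000 bytes
265,216 / 1,000,000 = 0.27 MB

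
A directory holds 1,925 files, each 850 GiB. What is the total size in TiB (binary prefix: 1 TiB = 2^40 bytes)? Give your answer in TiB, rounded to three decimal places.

1,597.900 TiB

Total = 1,925 × 850 GiB = 1,636,250 GiB
= 1,636,250 × 1,073,741,824 bytes = 1,756,910,059,520,000 bytes
1 TiB = 1,099,511,627,776 bytes
1,756,910,059,520,000 / 1,099,511,627,776 = 1,597.900 TiB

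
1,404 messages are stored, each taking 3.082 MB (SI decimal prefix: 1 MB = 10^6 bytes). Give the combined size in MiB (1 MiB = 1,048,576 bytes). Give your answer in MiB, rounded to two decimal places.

4,126.67 MiB

Total = 1,404 × 3.082 MB = 4327.128 MB
= 4327.128 × 1,000,000 bytes = 4,327,128,000 bytes
1 MiB = 1,048,576 bytes
4,327,128,000 / 1,048,576 = 4,126.67 MiB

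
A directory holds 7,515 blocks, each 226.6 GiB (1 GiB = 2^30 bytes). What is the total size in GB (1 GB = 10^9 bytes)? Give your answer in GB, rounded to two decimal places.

1,828,473.88 GB

Total = 7,515 × 226.6 GiB = 1,702,899 GiB
= 1,702,899 × 1,073,741,824 bytes = 1,828,473,878,347,776 bytes
1 GB = 1,000,000,000 bytes
1,828,473,878,347,776 / 1,000,000,000 = 1,828,473.88 GB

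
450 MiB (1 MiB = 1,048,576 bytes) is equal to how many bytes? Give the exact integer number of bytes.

450 × 1,048,576 = 471,859,200 bytes  (1 MiB = 2^20 bytes)

471,859,200 bytes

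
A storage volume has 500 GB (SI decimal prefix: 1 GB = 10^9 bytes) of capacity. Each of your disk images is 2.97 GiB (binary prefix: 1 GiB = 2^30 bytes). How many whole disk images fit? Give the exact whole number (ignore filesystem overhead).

156

Capacity: 500 GB = 500,000,000,000 bytes
Per item: 2.97 GiB = 3,189,013,217.28 bytes
⌊500,000,000,000 / 3,189,013,217.28⌋ = 156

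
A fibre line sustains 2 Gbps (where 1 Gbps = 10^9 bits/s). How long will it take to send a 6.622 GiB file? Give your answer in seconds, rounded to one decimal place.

28.4 seconds

6.622 GiB = 7,110,318,358.528 bytes = 56,882,546,868.224 bits
2 Gbps = 2,000,000,000 bits/s
time = 56,882,546,868.224 / 2,000,000,000 = 28.4 s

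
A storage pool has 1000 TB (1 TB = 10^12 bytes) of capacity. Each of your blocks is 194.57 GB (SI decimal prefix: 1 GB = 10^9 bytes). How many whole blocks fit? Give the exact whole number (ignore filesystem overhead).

5,139

Capacity: 1000 TB = 1,000,000,000,000,000 bytes
Per item: 194.57 GB = 194,570,000,000 bytes
⌊1,000,000,000,000,000 / 194,570,000,000⌋ = 5,139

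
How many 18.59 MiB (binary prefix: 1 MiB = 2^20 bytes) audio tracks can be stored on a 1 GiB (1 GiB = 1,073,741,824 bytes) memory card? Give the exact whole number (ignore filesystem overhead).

Capacity: 1 GiB = 1,073,741,824 bytes
Per item: 18.59 MiB = 19,493,027.84 bytes
⌊1,073,741,824 / 19,493,027.84⌋ = 55

55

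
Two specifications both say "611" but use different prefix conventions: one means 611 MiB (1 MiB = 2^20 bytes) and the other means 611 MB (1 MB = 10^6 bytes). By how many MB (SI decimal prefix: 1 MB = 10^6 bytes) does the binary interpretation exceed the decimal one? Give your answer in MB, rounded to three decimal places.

611 MiB = 611 × 1,048,576 = 640,679,936 bytes
611 MB = 611 × 1,000,000 = 611,000,000 bytes
difference = 29,679,936 bytes
29,679,936 / 1,000,000 = 29.680 MB

29.680 MB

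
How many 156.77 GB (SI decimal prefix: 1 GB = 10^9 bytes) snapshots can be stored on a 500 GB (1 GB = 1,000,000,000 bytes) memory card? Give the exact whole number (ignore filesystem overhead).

3

Capacity: 500 GB = 500,000,000,000 bytes
Per item: 156.77 GB = 156,770,000,000 bytes
⌊500,000,000,000 / 156,770,000,000⌋ = 3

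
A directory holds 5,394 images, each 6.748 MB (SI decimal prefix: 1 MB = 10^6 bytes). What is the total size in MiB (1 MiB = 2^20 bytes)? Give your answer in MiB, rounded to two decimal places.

Total = 5,394 × 6.748 MB = 36398.712 MB
= 36398.712 × 1,000,000 bytes = 36,398,712,000 bytes
1 MiB = 1,048,576 bytes
36,398,712,000 / 1,048,576 = 34,712.52 MiB

34,712.52 MiB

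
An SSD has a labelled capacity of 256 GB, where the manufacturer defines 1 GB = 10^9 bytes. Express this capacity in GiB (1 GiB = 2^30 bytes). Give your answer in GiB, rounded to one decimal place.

256 GB = 256 × 10^9 bytes = 256,000,000,000 bytes
1 GiB = 1,073,741,824 bytes
256,000,000,000 / 1,073,741,824 = 238.4 GiB

238.4 GiB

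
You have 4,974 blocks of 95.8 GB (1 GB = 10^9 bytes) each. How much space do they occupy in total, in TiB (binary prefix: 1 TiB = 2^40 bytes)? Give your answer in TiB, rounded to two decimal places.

Total = 4,974 × 95.8 GB = 476509.2 GB
= 476509.2 × 1,000,000,000 bytes = 476,509,200,000,000 bytes
1 TiB = 1,099,511,627,776 bytes
476,509,200,000,000 / 1,099,511,627,776 = 433.38 TiB

433.38 TiB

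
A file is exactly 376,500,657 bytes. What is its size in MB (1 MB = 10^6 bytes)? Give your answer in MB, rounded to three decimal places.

376,500,657 bytes given.
1 MB = 10^6 bytes = 1,000,000 bytes
376,500,657 / 1,000,000 = 376.501 MB

376.501 MB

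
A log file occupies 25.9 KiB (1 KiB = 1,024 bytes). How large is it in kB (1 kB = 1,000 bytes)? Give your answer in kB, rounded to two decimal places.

25.9 KiB × 1,024 bytes/KiB = 26,521.6 bytes
1 kB = 1,000 bytes
26,521.6 / 1,000 = 26.52 kB

26.52 kB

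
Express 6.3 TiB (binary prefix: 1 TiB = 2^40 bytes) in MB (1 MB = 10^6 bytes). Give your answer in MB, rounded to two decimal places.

6.3 TiB × 1,099,511,627,776 bytes/TiB = 6,926,923,254,988.8 bytes
1 MB = 1,000,000 bytes
6,926,923,254,988.8 / 1,000,000 = 6,926,923.25 MB

6,926,923.25 MB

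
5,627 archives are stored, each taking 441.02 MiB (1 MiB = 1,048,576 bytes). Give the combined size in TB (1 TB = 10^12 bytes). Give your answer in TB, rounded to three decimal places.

Total = 5,627 × 441.02 MiB = 2481619.54 MiB
= 2481619.54 × 1,048,576 bytes = 2,602,166,690,775.04 bytes
1 TB = 1,000,000,000,000 bytes
2,602,166,690,775.04 / 1,000,000,000,000 = 2.602 TB

2.602 TB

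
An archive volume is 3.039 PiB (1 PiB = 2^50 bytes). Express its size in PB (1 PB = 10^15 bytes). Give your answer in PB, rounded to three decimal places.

3.039 PiB × 1,125,899,906,842,624 bytes/PiB = 3,421,609,816,894,734.336 bytes
1 PB = 10^15 bytes = 1,000,000,000,000,000 bytes
3,421,609,816,894,734.336 / 1,000,000,000,000,000 = 3.422 PB

3.422 PB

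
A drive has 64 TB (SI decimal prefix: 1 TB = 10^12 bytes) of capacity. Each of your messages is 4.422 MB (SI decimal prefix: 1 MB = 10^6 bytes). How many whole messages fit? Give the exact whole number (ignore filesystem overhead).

14,473,089

Capacity: 64 TB = 64,000,000,000,000 bytes
Per item: 4.422 MB = 4,422,000 bytes
⌊64,000,000,000,000 / 4,422,000⌋ = 14,473,089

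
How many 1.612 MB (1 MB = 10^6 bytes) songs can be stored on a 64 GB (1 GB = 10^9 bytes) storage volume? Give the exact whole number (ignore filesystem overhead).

39,702

Capacity: 64 GB = 64,000,000,000 bytes
Per item: 1.612 MB = 1,612,000 bytes
⌊64,000,000,000 / 1,612,000⌋ = 39,702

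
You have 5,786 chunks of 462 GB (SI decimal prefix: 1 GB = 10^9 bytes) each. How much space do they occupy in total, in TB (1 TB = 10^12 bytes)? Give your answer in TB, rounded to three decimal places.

Total = 5,786 × 462 GB = 2,673,132 GB
= 2,673,132 × 1,000,000,000 bytes = 2,673,132,000,000,000 bytes
1 TB = 1,000,000,000,000 bytes
2,673,132,000,000,000 / 1,000,000,000,000 = 2,673.132 TB

2,673.132 TB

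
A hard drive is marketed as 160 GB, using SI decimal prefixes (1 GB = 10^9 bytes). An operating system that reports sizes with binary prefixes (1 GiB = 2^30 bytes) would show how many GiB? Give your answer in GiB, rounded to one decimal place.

160 GB = 160 × 10^9 bytes = 160,000,000,000 bytes
1 GiB = 2^30 bytes = 1,073,741,824 bytes
160,000,000,000 / 1,073,741,824 = 149.0 GiB

149.0 GiB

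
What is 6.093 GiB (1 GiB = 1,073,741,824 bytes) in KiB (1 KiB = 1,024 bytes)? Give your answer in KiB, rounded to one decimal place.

6.093 GiB × 1,073,741,824 bytes/GiB = 6,542,308,933.632 bytes
1 KiB = 2^10 bytes = 1,024 bytes
6,542,308,933.632 / 1,024 = 6,388,973.6 KiB

6,388,973.6 KiB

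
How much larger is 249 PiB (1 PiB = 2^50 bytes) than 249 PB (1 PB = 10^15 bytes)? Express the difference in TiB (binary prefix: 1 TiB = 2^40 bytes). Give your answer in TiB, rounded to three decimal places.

249 PiB = 249 × 1,125,899,906,842,624 = 280,349,076,803,813,376 bytes
249 PB = 249 × 1,000,000,000,000,000 = 249,000,000,000,000,000 bytes
difference = 31,349,076,803,813,376 bytes
31,349,076,803,813,376 / 1,099,511,627,776 = 28,511.819 TiB

28,511.819 TiB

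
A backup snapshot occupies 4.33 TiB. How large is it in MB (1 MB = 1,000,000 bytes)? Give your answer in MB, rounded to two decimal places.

4,760,885.35 MB

4.33 TiB × 1,099,511,627,776 bytes/TiB = 4,760,885,348,270.08 bytes
1 MB = 1,000,000 bytes
4,760,885,348,270.08 / 1,000,000 = 4,760,885.35 MB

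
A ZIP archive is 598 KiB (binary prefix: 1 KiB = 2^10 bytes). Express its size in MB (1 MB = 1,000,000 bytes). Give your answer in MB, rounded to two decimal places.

0.61 MB

598 KiB × 1,024 bytes/KiB = 612,352 bytes
1 MB = 10^6 bytes = 1,000,000 bytes
612,352 / 1,000,000 = 0.61 MB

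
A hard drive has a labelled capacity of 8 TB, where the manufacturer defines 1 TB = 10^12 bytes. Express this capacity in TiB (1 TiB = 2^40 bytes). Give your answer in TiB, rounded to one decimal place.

7.3 TiB

8 TB × 1,000,000,000,000 bytes/TB = 8,000,000,000,000 bytes
1 TiB = 2^40 bytes = 1,099,511,627,776 bytes
8,000,000,000,000 / 1,099,511,627,776 = 7.3 TiB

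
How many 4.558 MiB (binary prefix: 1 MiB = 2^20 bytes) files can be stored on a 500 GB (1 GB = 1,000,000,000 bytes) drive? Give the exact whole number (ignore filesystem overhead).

104,615

Capacity: 500 GB = 500,000,000,000 bytes
Per item: 4.558 MiB = 4,779,409.408 bytes
⌊500,000,000,000 / 4,779,409.408⌋ = 104,615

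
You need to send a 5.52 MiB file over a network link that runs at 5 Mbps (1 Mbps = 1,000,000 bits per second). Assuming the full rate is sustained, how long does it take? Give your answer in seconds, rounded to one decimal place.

5.52 MiB = 5,788,139.52 bytes = 46,305,116.16 bits
5 Mbps = 5,000,000 bits/s
time = 46,305,116.16 / 5,000,000 = 9.3 s

9.3 seconds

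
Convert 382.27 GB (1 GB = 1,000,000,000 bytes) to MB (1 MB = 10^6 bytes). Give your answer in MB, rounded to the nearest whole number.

382,270 MB

382.27 GB = 382.27 × 10^9 bytes = 382,270,000,000 bytes
1 MB = 10^6 bytes = 1,000,000 bytes
382,270,000,000 / 1,000,000 = 382,270 MB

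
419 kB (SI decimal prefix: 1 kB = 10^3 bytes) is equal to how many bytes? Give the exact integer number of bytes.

419 × 1,000 = 419,000 bytes  (1 kB = 10^3 bytes)

419,000 bytes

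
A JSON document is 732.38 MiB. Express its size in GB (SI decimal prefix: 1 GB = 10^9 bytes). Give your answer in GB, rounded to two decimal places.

732.38 MiB = 732.38 × 2^20 bytes = 767,956,090.88 bytes
1 GB = 1,000,000,000 bytes
767,956,090.88 / 1,000,000,000 = 0.77 GB

0.77 GB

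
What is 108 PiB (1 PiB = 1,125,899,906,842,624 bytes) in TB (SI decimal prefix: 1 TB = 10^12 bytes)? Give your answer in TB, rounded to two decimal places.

121,597.19 TB

108 PiB = 108 × 2^50 bytes = 121,597,189,939,003,392 bytes
1 TB = 10^12 bytes = 1,000,000,000,000 bytes
121,597,189,939,003,392 / 1,000,000,000,000 = 121,597.19 TB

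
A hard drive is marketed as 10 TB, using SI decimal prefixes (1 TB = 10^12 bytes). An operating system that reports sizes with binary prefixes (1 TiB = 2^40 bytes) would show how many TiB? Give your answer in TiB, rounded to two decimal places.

9.09 TiB

10 TB = 10 × 10^12 bytes = 10,000,000,000,000 bytes
1 TiB = 1,099,511,627,776 bytes
10,000,000,000,000 / 1,099,511,627,776 = 9.09 TiB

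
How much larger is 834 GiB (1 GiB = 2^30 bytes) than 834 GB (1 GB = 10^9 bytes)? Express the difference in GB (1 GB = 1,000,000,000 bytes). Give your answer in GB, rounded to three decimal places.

61.501 GB

834 GiB = 834 × 1,073,741,824 = 895,500,681,216 bytes
834 GB = 834 × 1,000,000,000 = 834,000,000,000 bytes
difference = 61,500,681,216 bytes
61,500,681,216 / 1,000,000,000 = 61.501 GB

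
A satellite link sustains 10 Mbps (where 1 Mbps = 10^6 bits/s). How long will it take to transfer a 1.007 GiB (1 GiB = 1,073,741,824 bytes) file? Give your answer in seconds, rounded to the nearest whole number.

1.007 GiB = 1,081,258,016.768 bytes = 8,650,064,134.144 bits
10 Mbps = 10,000,000 bits/s
time = 8,650,064,134.144 / 10,000,000 = 865 s

865 seconds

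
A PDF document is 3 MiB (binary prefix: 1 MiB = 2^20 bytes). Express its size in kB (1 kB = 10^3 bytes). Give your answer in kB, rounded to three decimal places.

3,145.728 kB

3 MiB = 3 × 2^20 bytes = 3,145,728 bytes
1 kB = 1,000 bytes
3,145,728 / 1,000 = 3,145.728 kB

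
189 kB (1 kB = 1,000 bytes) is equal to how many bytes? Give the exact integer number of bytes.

189,000 bytes

189 × 1,000 = 189,000 bytes  (1 kB = 10^3 bytes)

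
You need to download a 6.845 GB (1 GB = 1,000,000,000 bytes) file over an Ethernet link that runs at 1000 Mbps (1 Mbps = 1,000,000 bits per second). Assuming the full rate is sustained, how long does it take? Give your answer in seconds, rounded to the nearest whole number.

55 seconds

6.845 GB = 6,845,000,000 bytes = 54,760,000,000 bits
1000 Mbps = 1,000,000,000 bits/s
time = 54,760,000,000 / 1,000,000,000 = 55 s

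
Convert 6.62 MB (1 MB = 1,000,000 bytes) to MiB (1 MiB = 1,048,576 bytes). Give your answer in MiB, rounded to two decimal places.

6.31 MiB

6.62 MB = 6.62 × 10^6 bytes = 6,620,000 bytes
1 MiB = 2^20 bytes = 1,048,576 bytes
6,620,000 / 1,048,576 = 6.31 MiB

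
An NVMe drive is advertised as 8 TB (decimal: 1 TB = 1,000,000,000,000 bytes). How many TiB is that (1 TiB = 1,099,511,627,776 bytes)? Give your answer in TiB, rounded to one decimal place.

7.3 TiB

8 TB × 1,000,000,000,000 bytes/TB = 8,000,000,000,000 bytes
1 TiB = 1,099,511,627,776 bytes
8,000,000,000,000 / 1,099,511,627,776 = 7.3 TiB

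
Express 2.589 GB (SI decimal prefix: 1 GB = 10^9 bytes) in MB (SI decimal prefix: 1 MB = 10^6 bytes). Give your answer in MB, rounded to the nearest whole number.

2,589 MB

2.589 GB = 2.589 × 10^9 bytes = 2,589,000,000 bytes
1 MB = 10^6 bytes = 1,000,000 bytes
2,589,000,000 / 1,000,000 = 2,589 MB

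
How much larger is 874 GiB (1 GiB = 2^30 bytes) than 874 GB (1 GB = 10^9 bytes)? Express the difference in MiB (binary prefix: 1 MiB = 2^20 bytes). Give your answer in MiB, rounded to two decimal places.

874 GiB = 874 × 1,073,741,824 = 938,450,354,176 bytes
874 GB = 874 × 1,000,000,000 = 874,000,000,000 bytes
difference = 64,450,354,176 bytes
64,450,354,176 / 1,048,576 = 61,464.65 MiB

61,464.65 MiB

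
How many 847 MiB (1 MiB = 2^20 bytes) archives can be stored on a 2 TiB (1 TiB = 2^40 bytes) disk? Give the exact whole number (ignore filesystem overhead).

2,475

Capacity: 2 TiB = 2,199,023,255,552 bytes
Per item: 847 MiB = 888,143,872 bytes
⌊2,199,023,255,552 / 888,143,872⌋ = 2,475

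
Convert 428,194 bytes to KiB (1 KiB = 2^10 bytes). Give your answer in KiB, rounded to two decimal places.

428,194 bytes given.
1 KiB = 2^10 bytes = 1,024 bytes
428,194 / 1,024 = 418.16 KiB

418.16 KiB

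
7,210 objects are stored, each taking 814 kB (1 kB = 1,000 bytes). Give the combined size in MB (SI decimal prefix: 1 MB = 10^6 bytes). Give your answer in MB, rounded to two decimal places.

5,868.94 MB

Total = 7,210 × 814 kB = 5,868,940 kB
= 5,868,940 × 1,000 bytes = 5,868,940,000 bytes
1 MB = 1,000,000 bytes
5,868,940,000 / 1,000,000 = 5,868.94 MB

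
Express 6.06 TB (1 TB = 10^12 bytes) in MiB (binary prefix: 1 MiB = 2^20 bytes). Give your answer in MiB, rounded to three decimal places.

6.06 TB = 6.06 × 10^12 bytes = 6,060,000,000,000 bytes
1 MiB = 1,048,576 bytes
6,060,000,000,000 / 1,048,576 = 5,779,266.357 MiB

5,779,266.357 MiB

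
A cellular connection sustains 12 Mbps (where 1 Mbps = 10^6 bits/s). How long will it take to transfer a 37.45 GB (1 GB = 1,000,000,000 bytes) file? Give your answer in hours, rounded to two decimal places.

37.45 GB = 37,450,000,000 bytes = 299,600,000,000 bits
12 Mbps = 12,000,000 bits/s
time = 299,600,000,000 / 12,000,000 = 24,966.6667 s
24,966.6667 s / 3600 = 6.94 hours

6.94 hours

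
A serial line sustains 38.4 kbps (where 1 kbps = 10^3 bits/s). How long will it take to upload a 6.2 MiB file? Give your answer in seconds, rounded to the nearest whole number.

6.2 MiB = 6,501,171.2 bytes = 52,009,369.6 bits
38.4 kbps = 38,400 bits/s
time = 52,009,369.6 / 38,400 = 1,354 s

1,354 seconds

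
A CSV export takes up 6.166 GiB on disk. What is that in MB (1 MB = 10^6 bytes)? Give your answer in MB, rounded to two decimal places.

6.166 GiB × 1,073,741,824 bytes/GiB = 6,620,692,086.784 bytes
1 MB = 1,000,000 bytes
6,620,692,086.784 / 1,000,000 = 6,620.69 MB

6,620.69 MB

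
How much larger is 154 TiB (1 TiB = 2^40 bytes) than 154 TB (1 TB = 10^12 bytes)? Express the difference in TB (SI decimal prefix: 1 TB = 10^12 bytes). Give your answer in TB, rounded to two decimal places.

154 TiB = 154 × 1,099,511,627,776 = 169,324,790,677,504 bytes
154 TB = 154 × 1,000,000,000,000 = 154,000,000,000,000 bytes
difference = 15,324,790,677,504 bytes
15,324,790,677,504 / 1,000,000,000,000 = 15.32 TB

15.32 TB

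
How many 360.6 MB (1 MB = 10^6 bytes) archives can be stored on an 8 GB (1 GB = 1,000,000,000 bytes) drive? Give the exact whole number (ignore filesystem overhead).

22

Capacity: 8 GB = 8,000,000,000 bytes
Per item: 360.6 MB = 360,600,000 bytes
⌊8,000,000,000 / 360,600,000⌋ = 22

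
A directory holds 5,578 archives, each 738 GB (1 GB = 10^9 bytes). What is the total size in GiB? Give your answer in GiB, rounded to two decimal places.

3,833,848.98 GiB

Total = 5,578 × 738 GB = 4,116,564 GB
= 4,116,564 × 1,000,000,000 bytes = 4,116,564,000,000,000 bytes
1 GiB = 1,073,741,824 bytes
4,116,564,000,000,000 / 1,073,741,824 = 3,833,848.98 GiB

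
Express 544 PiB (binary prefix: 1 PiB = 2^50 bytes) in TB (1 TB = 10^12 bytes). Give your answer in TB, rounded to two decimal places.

612,489.55 TB

544 PiB = 544 × 2^50 bytes = 612,489,549,322,387,456 bytes
1 TB = 10^12 bytes = 1,000,000,000,000 bytes
612,489,549,322,387,456 / 1,000,000,000,000 = 612,489.55 TB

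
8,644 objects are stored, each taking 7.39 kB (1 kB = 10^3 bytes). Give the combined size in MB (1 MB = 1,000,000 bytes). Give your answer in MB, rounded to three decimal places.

63.879 MB

Total = 8,644 × 7.39 kB = 63879.16 kB
= 63879.16 × 1,000 bytes = 63,879,160 bytes
1 MB = 1,000,000 bytes
63,879,160 / 1,000,000 = 63.879 MB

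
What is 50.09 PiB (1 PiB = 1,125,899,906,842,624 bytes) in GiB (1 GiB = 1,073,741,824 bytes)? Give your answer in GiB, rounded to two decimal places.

50.09 PiB = 50.09 × 2^50 bytes = 56,396,326,333,747,036.16 bytes
1 GiB = 1,073,741,824 bytes
56,396,326,333,747,036.16 / 1,073,741,824 = 52,523,171.84 GiB

52,523,171.84 GiB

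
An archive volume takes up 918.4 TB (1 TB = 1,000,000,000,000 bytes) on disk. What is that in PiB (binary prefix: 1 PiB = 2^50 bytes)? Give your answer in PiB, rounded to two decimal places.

0.82 PiB

918.4 TB = 918.4 × 10^12 bytes = 918,400,000,000,000 bytes
1 PiB = 1,125,899,906,842,624 bytes
918,400,000,000,000 / 1,125,899,906,842,624 = 0.82 PiB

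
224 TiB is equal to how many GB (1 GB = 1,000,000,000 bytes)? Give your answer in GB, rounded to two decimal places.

246,290.60 GB

224 TiB × 1,099,511,627,776 bytes/TiB = 246,290,604,621,824 bytes
1 GB = 1,000,000,000 bytes
246,290,604,621,824 / 1,000,000,000 = 246,290.60 GB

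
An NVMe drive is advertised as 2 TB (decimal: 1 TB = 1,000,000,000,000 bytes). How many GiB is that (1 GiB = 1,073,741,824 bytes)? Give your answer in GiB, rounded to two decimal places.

1,862.65 GiB

2 TB = 2 × 10^12 bytes = 2,000,000,000,000 bytes
1 GiB = 1,073,741,824 bytes
2,000,000,000,000 / 1,073,741,824 = 1,862.65 GiB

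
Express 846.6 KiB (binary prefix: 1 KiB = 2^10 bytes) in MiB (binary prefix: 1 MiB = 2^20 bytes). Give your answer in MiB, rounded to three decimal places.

846.6 KiB = 846.6 × 2^10 bytes = 866,918.4 bytes
1 MiB = 2^20 bytes = 1,048,576 bytes
866,918.4 / 1,048,576 = 0.827 MiB

0.827 MiB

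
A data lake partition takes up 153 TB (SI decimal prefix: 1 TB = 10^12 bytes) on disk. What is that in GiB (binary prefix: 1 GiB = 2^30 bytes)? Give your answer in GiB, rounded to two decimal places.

142,492.35 GiB

153 TB × 1,000,000,000,000 bytes/TB = 153,000,000,000,000 bytes
1 GiB = 1,073,741,824 bytes
153,000,000,000,000 / 1,073,741,824 = 142,492.35 GiB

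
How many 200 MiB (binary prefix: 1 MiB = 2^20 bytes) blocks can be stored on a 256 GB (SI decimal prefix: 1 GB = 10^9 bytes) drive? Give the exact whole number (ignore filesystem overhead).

Capacity: 256 GB = 256,000,000,000 bytes
Per item: 200 MiB = 209,715,200 bytes
⌊256,000,000,000 / 209,715,200⌋ = 1,220

1,220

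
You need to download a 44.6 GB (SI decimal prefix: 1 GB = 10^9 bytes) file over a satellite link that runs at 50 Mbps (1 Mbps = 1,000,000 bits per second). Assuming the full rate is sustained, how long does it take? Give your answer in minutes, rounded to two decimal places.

118.93 minutes

44.6 GB = 44,600,000,000 bytes = 356,800,000,000 bits
50 Mbps = 50,000,000 bits/s
time = 356,800,000,000 / 50,000,000 = 7,136.000 s
7,136.000 s / 60 = 118.93 minutes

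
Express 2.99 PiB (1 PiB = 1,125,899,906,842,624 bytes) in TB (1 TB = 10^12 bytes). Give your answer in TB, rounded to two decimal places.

2.99 PiB = 2.99 × 2^50 bytes = 3,366,440,721,459,445.76 bytes
1 TB = 10^12 bytes = 1,000,000,000,000 bytes
3,366,440,721,459,445.76 / 1,000,000,000,000 = 3,366.44 TB

3,366.44 TB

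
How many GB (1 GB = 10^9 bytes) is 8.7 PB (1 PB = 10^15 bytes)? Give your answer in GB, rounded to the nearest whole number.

8.7 PB = 8.7 × 10^15 bytes = 8,700,000,000,000,000 bytes
1 GB = 10^9 bytes = 1,000,000,000 bytes
8,700,000,000,000,000 / 1,000,000,000 = 8,700,000 GB

8,700,000 GB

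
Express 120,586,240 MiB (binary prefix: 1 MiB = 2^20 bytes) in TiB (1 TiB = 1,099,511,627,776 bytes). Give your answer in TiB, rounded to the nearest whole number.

115 TiB

120,586,240 MiB = 120,586,240 × 2^20 bytes = 126,443,837,194,240 bytes
1 TiB = 2^40 bytes = 1,099,511,627,776 bytes
126,443,837,194,240 / 1,099,511,627,776 = 115 TiB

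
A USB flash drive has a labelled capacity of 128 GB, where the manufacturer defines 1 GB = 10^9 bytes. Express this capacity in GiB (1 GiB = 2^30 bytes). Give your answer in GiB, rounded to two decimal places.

128 GB = 128 × 10^9 bytes = 128,000,000,000 bytes
1 GiB = 1,073,741,824 bytes
128,000,000,000 / 1,073,741,824 = 119.21 GiB

119.21 GiB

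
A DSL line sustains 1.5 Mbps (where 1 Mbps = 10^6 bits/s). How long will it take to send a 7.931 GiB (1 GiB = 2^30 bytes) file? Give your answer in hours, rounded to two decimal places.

7.931 GiB = 8,515,846,406.144 bytes = 68,126,771,249.152 bits
1.5 Mbps = 1,500,000 bits/s
time = 68,126,771,249.152 / 1,500,000 = 45,417.8475 s
45,417.8475 s / 3600 = 12.62 hours

12.62 hours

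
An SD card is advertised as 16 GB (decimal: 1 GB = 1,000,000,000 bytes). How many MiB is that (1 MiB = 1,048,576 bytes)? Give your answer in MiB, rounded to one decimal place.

15,258.8 MiB

16 GB = 16 × 10^9 bytes = 16,000,000,000 bytes
1 MiB = 2^20 bytes = 1,048,576 bytes
16,000,000,000 / 1,048,576 = 15,258.8 MiB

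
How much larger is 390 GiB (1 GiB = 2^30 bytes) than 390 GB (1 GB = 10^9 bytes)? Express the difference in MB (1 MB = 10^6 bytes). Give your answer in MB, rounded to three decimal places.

28,759.311 MB

390 GiB = 390 × 1,073,741,824 = 418,759,311,360 bytes
390 GB = 390 × 1,000,000,000 = 390,000,000,000 bytes
difference = 28,759,311,360 bytes
28,759,311,360 / 1,000,000 = 28,759.311 MB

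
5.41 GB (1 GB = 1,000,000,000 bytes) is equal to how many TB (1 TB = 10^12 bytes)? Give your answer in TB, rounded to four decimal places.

5.41 GB = 5.41 × 10^9 bytes = 5,410,000,000 bytes
1 TB = 10^12 bytes = 1,000,000,000,000 bytes
5,410,000,000 / 1,000,000,000,000 = 0.0054 TB

0.0054 TB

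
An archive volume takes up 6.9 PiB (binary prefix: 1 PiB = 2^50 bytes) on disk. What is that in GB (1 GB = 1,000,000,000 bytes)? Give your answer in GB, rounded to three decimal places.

6.9 PiB = 6.9 × 2^50 bytes = 7,768,709,357,214,105.6 bytes
1 GB = 1,000,000,000 bytes
7,768,709,357,214,105.6 / 1,000,000,000 = 7,768,709.357 GB

7,768,709.357 GB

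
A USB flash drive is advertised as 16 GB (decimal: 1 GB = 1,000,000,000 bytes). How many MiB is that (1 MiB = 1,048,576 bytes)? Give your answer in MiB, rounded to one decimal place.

16 GB = 16 × 10^9 bytes = 16,000,000,000 bytes
1 MiB = 1,048,576 bytes
16,000,000,000 / 1,048,576 = 15,258.8 MiB

15,258.8 MiB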